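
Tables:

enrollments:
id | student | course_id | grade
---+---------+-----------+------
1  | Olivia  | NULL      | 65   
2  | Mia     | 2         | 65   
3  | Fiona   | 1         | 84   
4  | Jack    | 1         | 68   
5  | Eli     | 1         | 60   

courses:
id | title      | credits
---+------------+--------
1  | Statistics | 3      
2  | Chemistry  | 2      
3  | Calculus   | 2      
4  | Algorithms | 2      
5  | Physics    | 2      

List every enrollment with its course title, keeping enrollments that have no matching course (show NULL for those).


LEFT JOIN keeps every row from enrollments (the left table); where course_id has no match in courses, the course columns become NULL. Walk through each enrollment:
  - enrollment 1 (Olivia): course_id=NULL, no match -> kept with NULL
  - enrollment 2 (Mia): course_id=2 -> matches Chemistry
  - enrollment 3 (Fiona): course_id=1 -> matches Statistics
  - enrollment 4 (Jack): course_id=1 -> matches Statistics
  - enrollment 5 (Eli): course_id=1 -> matches Statistics
All 5 rows appear; 1 has NULL course.

SQL:
SELECT a.student, b.title AS course
FROM enrollments a
LEFT JOIN courses b ON a.course_id = b.id

Result:
student | course    
--------+-----------
Olivia  | NULL      
Mia     | Chemistry 
Fiona   | Statistics
Jack    | Statistics
Eli     | Statistics


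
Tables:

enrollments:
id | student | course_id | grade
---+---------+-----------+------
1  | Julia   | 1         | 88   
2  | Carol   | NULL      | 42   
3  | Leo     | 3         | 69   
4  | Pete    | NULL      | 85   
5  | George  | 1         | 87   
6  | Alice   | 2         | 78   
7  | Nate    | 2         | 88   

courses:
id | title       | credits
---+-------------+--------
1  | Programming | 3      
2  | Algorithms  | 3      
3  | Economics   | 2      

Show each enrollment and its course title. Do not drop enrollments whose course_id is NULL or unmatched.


LEFT JOIN keeps every row from enrollments (the left table); where course_id has no match in courses, the course columns become NULL. Walk through each enrollment:
  - enrollment 1 (Julia): course_id=1 -> matches Programming
  - enrollment 2 (Carol): course_id=NULL, no match -> kept with NULL
  - enrollment 3 (Leo): course_id=3 -> matches Economics
  - enrollment 4 (Pete): course_id=NULL, no match -> kept with NULL
  - enrollment 5 (George): course_id=1 -> matches Programming
  - enrollment 6 (Alice): course_id=2 -> matches Algorithms
  - enrollment 7 (Nate): course_id=2 -> matches Algorithms
All 7 rows appear; 2 have NULL course.

SQL:
SELECT a.student, b.title AS course
FROM enrollments a
LEFT JOIN courses b ON a.course_id = b.id

Result:
student | course     
--------+------------
Julia   | Programming
Carol   | NULL       
Leo     | Economics  
Pete    | NULL       
George  | Programming
Alice   | Algorithms 
Nate    | Algorithms 


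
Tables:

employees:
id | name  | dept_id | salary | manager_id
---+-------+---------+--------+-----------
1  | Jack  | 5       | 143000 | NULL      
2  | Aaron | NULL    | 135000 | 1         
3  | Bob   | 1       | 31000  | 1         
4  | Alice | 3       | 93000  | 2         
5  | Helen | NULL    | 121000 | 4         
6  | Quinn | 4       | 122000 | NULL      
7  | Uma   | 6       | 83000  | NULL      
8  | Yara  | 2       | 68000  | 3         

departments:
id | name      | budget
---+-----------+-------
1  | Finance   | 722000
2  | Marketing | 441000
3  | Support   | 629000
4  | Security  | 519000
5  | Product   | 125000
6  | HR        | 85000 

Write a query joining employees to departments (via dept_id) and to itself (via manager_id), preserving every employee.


Two LEFT JOINs from the same base table employees: one to departments via dept_id, one to employees itself via manager_id. Both are LEFT so every employee is preserved.
Match against departments:
  - employee 1 (Jack): dept_id=5 -> matches Product
  - employee 2 (Aaron): dept_id=NULL, no match -> kept with NULL
  - employee 3 (Bob): dept_id=1 -> matches Finance
  - employee 4 (Alice): dept_id=3 -> matches Support
  - employee 5 (Helen): dept_id=NULL, no match -> kept with NULL
  - employee 6 (Quinn): dept_id=4 -> matches Security
  - employee 7 (Uma): dept_id=6 -> matches HR
  - employee 8 (Yara): dept_id=2 -> matches Marketing
Match against employees (self):
  - employee 1 (Jack): manager_id=NULL -> NULL
  - employee 2 (Aaron): manager_id=1 -> Jack
  - employee 3 (Bob): manager_id=1 -> Jack
  - employee 4 (Alice): manager_id=2 -> Aaron
  - employee 5 (Helen): manager_id=4 -> Alice
  - employee 6 (Quinn): manager_id=NULL -> NULL
  - employee 7 (Uma): manager_id=NULL -> NULL
  - employee 8 (Yara): manager_id=3 -> Bob

SQL:
SELECT a.name, b.name AS department, c.name AS manager
FROM employees a
LEFT JOIN departments b ON a.dept_id = b.id
LEFT JOIN employees c ON a.manager_id = c.id

Result:
name  | department | manager
------+------------+--------
Jack  | Product    | NULL   
Aaron | NULL       | Jack   
Bob   | Finance    | Jack   
Alice | Support    | Aaron  
Helen | NULL       | Alice  
Quinn | Security   | NULL   
Uma   | HR         | NULL   
Yara  | Marketing  | Bob    


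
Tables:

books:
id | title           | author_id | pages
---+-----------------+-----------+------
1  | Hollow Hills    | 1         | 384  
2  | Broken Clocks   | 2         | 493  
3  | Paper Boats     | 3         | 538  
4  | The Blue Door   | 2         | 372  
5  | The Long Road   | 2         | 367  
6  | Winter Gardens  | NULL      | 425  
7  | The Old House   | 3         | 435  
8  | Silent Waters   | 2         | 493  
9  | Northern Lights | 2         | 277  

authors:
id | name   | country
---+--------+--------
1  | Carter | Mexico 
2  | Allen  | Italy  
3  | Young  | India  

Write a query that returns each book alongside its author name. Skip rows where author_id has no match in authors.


INNER JOIN keeps only books rows whose author_id matches an id in authors. Walk through each book:
  - book 1 (Hollow Hills): author_id=1 -> matches Carter
  - book 2 (Broken Clocks): author_id=2 -> matches Allen
  - book 3 (Paper Boats): author_id=3 -> matches Young
  - book 4 (The Blue Door): author_id=2 -> matches Allen
  - book 5 (The Long Road): author_id=2 -> matches Allen
  - book 6 (Winter Gardens): author_id=NULL, no match -> dropped
  - book 7 (The Old House): author_id=3 -> matches Young
  - book 8 (Silent Waters): author_id=2 -> matches Allen
  - book 9 (Northern Lights): author_id=2 -> matches Allen
So 1 of 9 rows is dropped.

SQL:
SELECT a.title, b.name AS author
FROM books a
INNER JOIN authors b ON a.author_id = b.id

Result:
title           | author
----------------+-------
Hollow Hills    | Carter
Broken Clocks   | Allen 
Paper Boats     | Young 
The Blue Door   | Allen 
The Long Road   | Allen 
The Old House   | Young 
Silent Waters   | Allen 
Northern Lights | Allen 


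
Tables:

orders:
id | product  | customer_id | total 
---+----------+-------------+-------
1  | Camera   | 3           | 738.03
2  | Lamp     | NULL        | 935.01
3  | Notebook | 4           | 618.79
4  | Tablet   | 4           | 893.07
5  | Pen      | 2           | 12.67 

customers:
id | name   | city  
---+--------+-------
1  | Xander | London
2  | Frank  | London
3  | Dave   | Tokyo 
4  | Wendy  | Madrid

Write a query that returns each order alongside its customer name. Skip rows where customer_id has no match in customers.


INNER JOIN keeps only orders rows whose customer_id matches an id in customers. Walk through each order:
  - order 1 (Camera): customer_id=3 -> matches Dave
  - order 2 (Lamp): customer_id=NULL, no match -> dropped
  - order 3 (Notebook): customer_id=4 -> matches Wendy
  - order 4 (Tablet): customer_id=4 -> matches Wendy
  - order 5 (Pen): customer_id=2 -> matches Frank
So 1 of 5 rows is dropped.

SQL:
SELECT a.product, b.name AS customer
FROM orders a
INNER JOIN customers b ON a.customer_id = b.id

Result:
product  | customer
---------+---------
Camera   | Dave    
Notebook | Wendy   
Tablet   | Wendy   
Pen      | Frank   


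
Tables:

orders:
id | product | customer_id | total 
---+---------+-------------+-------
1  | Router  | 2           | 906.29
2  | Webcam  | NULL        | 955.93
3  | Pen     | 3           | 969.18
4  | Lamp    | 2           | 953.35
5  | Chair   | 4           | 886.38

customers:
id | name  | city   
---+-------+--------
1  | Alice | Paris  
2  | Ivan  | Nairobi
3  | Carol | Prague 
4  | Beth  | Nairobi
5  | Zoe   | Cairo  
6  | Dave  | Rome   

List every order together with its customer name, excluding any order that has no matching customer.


INNER JOIN keeps only orders rows whose customer_id matches an id in customers. Walk through each order:
  - order 1 (Router): customer_id=2 -> matches Ivan
  - order 2 (Webcam): customer_id=NULL, no match -> dropped
  - order 3 (Pen): customer_id=3 -> matches Carol
  - order 4 (Lamp): customer_id=2 -> matches Ivan
  - order 5 (Chair): customer_id=4 -> matches Beth
So 1 of 5 rows is dropped.

SQL:
SELECT a.product, b.name AS customer
FROM orders a
INNER JOIN customers b ON a.customer_id = b.id

Result:
product | customer
--------+---------
Router  | Ivan    
Pen     | Carol   
Lamp    | Ivan    
Chair   | Beth    


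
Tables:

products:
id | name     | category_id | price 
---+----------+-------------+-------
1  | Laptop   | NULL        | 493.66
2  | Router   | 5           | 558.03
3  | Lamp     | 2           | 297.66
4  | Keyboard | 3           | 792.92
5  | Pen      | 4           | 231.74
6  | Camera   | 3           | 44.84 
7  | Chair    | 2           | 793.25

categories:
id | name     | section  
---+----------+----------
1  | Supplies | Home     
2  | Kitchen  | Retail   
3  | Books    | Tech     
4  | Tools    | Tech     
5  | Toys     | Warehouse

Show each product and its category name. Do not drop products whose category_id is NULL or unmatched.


LEFT JOIN keeps every row from products (the left table); where category_id has no match in categories, the category columns become NULL. Walk through each product:
  - product 1 (Laptop): category_id=NULL, no match -> kept with NULL
  - product 2 (Router): category_id=5 -> matches Toys
  - product 3 (Lamp): category_id=2 -> matches Kitchen
  - product 4 (Keyboard): category_id=3 -> matches Books
  - product 5 (Pen): category_id=4 -> matches Tools
  - product 6 (Camera): category_id=3 -> matches Books
  - product 7 (Chair): category_id=2 -> matches Kitchen
All 7 rows appear; 1 has NULL category.

SQL:
SELECT a.name, b.name AS category
FROM products a
LEFT JOIN categories b ON a.category_id = b.id

Result:
name     | category
---------+---------
Laptop   | NULL    
Router   | Toys    
Lamp     | Kitchen 
Keyboard | Books   
Pen      | Tools   
Camera   | Books   
Chair    | Kitchen 


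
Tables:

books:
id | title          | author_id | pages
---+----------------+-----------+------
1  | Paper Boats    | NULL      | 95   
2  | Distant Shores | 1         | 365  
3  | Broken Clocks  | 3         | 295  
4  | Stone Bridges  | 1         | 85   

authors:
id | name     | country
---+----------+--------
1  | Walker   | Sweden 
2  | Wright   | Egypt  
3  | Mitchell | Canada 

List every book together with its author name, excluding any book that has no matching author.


INNER JOIN keeps only books rows whose author_id matches an id in authors. Walk through each book:
  - book 1 (Paper Boats): author_id=NULL, no match -> dropped
  - book 2 (Distant Shores): author_id=1 -> matches Walker
  - book 3 (Broken Clocks): author_id=3 -> matches Mitchell
  - book 4 (Stone Bridges): author_id=1 -> matches Walker
So 1 of 4 rows is dropped.

SQL:
SELECT a.title, b.name AS author
FROM books a
INNER JOIN authors b ON a.author_id = b.id

Result:
title          | author  
---------------+---------
Distant Shores | Walker  
Broken Clocks  | Mitchell
Stone Bridges  | Walker  


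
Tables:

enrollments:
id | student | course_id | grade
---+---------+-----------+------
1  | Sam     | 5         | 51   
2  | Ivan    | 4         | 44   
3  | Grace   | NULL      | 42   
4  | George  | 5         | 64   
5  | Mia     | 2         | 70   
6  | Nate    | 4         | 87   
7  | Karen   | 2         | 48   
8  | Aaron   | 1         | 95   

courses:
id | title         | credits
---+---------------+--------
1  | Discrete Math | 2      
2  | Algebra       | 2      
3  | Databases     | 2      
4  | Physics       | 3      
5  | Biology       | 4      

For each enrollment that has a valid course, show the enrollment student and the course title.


INNER JOIN keeps only enrollments rows whose course_id matches an id in courses. Walk through each enrollment:
  - enrollment 1 (Sam): course_id=5 -> matches Biology
  - enrollment 2 (Ivan): course_id=4 -> matches Physics
  - enrollment 3 (Grace): course_id=NULL, no match -> dropped
  - enrollment 4 (George): course_id=5 -> matches Biology
  - enrollment 5 (Mia): course_id=2 -> matches Algebra
  - enrollment 6 (Nate): course_id=4 -> matches Physics
  - enrollment 7 (Karen): course_id=2 -> matches Algebra
  - enrollment 8 (Aaron): course_id=1 -> matches Discrete Math
So 1 of 8 rows is dropped.

SQL:
SELECT a.student, b.title AS course
FROM enrollments a
INNER JOIN courses b ON a.course_id = b.id

Result:
student | course       
--------+--------------
Sam     | Biology      
Ivan    | Physics      
George  | Biology      
Mia     | Algebra      
Nate    | Physics      
Karen   | Algebra      
Aaron   | Discrete Math


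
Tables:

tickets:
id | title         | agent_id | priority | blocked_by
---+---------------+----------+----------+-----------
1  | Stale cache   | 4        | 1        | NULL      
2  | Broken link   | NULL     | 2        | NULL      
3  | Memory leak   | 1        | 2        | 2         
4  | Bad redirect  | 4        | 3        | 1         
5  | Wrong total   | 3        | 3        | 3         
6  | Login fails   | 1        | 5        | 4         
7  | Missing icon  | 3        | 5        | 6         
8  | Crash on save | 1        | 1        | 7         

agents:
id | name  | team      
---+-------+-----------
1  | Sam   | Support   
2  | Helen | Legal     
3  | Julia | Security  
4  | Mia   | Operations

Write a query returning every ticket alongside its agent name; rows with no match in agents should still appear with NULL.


LEFT JOIN keeps every row from tickets (the left table); where agent_id has no match in agents, the agent columns become NULL. Walk through each ticket:
  - ticket 1 (Stale cache): agent_id=4 -> matches Mia
  - ticket 2 (Broken link): agent_id=NULL, no match -> kept with NULL
  - ticket 3 (Memory leak): agent_id=1 -> matches Sam
  - ticket 4 (Bad redirect): agent_id=4 -> matches Mia
  - ticket 5 (Wrong total): agent_id=3 -> matches Julia
  - ticket 6 (Login fails): agent_id=1 -> matches Sam
  - ticket 7 (Missing icon): agent_id=3 -> matches Julia
  - ticket 8 (Crash on save): agent_id=1 -> matches Sam
All 8 rows appear; 1 has NULL agent.

SQL:
SELECT a.title, b.name AS agent
FROM tickets a
LEFT JOIN agents b ON a.agent_id = b.id

Result:
title         | agent
--------------+------
Stale cache   | Mia  
Broken link   | NULL 
Memory leak   | Sam  
Bad redirect  | Mia  
Wrong total   | Julia
Login fails   | Sam  
Missing icon  | Julia
Crash on save | Sam  


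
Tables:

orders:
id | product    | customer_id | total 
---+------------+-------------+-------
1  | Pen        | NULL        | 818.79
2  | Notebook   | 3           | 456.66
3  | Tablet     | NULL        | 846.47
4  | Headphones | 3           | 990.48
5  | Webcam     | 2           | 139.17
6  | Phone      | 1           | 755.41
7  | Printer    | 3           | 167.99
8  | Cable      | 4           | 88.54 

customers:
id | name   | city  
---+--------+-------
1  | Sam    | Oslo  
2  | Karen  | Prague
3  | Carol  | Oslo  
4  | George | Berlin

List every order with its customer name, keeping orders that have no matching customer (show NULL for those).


LEFT JOIN keeps every row from orders (the left table); where customer_id has no match in customers, the customer columns become NULL. Walk through each order:
  - order 1 (Pen): customer_id=NULL, no match -> kept with NULL
  - order 2 (Notebook): customer_id=3 -> matches Carol
  - order 3 (Tablet): customer_id=NULL, no match -> kept with NULL
  - order 4 (Headphones): customer_id=3 -> matches Carol
  - order 5 (Webcam): customer_id=2 -> matches Karen
  - order 6 (Phone): customer_id=1 -> matches Sam
  - order 7 (Printer): customer_id=3 -> matches Carol
  - order 8 (Cable): customer_id=4 -> matches George
All 8 rows appear; 2 have NULL customer.

SQL:
SELECT a.product, b.name AS customer
FROM orders a
LEFT JOIN customers b ON a.customer_id = b.id

Result:
product    | customer
-----------+---------
Pen        | NULL    
Notebook   | Carol   
Tablet     | NULL    
Headphones | Carol   
Webcam     | Karen   
Phone      | Sam     
Printer    | Carol   
Cable      | George  


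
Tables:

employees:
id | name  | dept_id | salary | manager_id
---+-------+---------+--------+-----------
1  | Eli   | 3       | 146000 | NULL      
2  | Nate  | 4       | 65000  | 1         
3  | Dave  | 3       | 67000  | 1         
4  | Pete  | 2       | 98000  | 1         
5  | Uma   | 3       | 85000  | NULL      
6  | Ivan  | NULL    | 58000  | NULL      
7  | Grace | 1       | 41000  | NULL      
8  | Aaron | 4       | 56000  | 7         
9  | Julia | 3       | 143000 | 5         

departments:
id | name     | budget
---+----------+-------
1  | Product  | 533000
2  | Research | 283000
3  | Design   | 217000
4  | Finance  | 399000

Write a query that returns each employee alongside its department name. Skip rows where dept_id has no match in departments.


INNER JOIN keeps only employees rows whose dept_id matches an id in departments. Walk through each employee:
  - employee 1 (Eli): dept_id=3 -> matches Design
  - employee 2 (Nate): dept_id=4 -> matches Finance
  - employee 3 (Dave): dept_id=3 -> matches Design
  - employee 4 (Pete): dept_id=2 -> matches Research
  - employee 5 (Uma): dept_id=3 -> matches Design
  - employee 6 (Ivan): dept_id=NULL, no match -> dropped
  - employee 7 (Grace): dept_id=1 -> matches Product
  - employee 8 (Aaron): dept_id=4 -> matches Finance
  - employee 9 (Julia): dept_id=3 -> matches Design
So 1 of 9 rows is dropped.

SQL:
SELECT a.name, b.name AS department
FROM employees a
INNER JOIN departments b ON a.dept_id = b.id

Result:
name  | department
------+-----------
Eli   | Design    
Nate  | Finance   
Dave  | Design    
Pete  | Research  
Uma   | Design    
Grace | Product   
Aaron | Finance   
Julia | Design    


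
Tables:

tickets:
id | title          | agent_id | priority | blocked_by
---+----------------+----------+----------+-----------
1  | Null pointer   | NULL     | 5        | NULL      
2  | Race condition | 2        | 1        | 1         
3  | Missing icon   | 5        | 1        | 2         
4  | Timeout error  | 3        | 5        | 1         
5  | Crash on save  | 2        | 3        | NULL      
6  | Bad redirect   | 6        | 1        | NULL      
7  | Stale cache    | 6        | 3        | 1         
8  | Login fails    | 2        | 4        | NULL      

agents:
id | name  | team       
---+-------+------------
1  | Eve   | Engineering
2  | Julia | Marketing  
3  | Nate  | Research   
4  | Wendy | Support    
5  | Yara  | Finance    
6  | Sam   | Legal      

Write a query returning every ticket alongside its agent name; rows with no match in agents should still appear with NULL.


LEFT JOIN keeps every row from tickets (the left table); where agent_id has no match in agents, the agent columns become NULL. Walk through each ticket:
  - ticket 1 (Null pointer): agent_id=NULL, no match -> kept with NULL
  - ticket 2 (Race condition): agent_id=2 -> matches Julia
  - ticket 3 (Missing icon): agent_id=5 -> matches Yara
  - ticket 4 (Timeout error): agent_id=3 -> matches Nate
  - ticket 5 (Crash on save): agent_id=2 -> matches Julia
  - ticket 6 (Bad redirect): agent_id=6 -> matches Sam
  - ticket 7 (Stale cache): agent_id=6 -> matches Sam
  - ticket 8 (Login fails): agent_id=2 -> matches Julia
All 8 rows appear; 1 has NULL agent.

SQL:
SELECT a.title, b.name AS agent
FROM tickets a
LEFT JOIN agents b ON a.agent_id = b.id

Result:
title          | agent
---------------+------
Null pointer   | NULL 
Race condition | Julia
Missing icon   | Yara 
Timeout error  | Nate 
Crash on save  | Julia
Bad redirect   | Sam  
Stale cache    | Sam  
Login fails    | Julia


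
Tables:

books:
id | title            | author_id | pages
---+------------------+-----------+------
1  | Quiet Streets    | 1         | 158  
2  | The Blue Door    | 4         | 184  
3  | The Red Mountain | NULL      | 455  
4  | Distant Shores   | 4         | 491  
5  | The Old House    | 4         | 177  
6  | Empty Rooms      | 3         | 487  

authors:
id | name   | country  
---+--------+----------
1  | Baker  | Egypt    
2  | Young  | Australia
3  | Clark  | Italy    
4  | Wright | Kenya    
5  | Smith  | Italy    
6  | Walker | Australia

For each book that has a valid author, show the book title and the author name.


INNER JOIN keeps only books rows whose author_id matches an id in authors. Walk through each book:
  - book 1 (Quiet Streets): author_id=1 -> matches Baker
  - book 2 (The Blue Door): author_id=4 -> matches Wright
  - book 3 (The Red Mountain): author_id=NULL, no match -> dropped
  - book 4 (Distant Shores): author_id=4 -> matches Wright
  - book 5 (The Old House): author_id=4 -> matches Wright
  - book 6 (Empty Rooms): author_id=3 -> matches Clark
So 1 of 6 rows is dropped.

SQL:
SELECT a.title, b.name AS author
FROM books a
INNER JOIN authors b ON a.author_id = b.id

Result:
title          | author
---------------+-------
Quiet Streets  | Baker 
The Blue Door  | Wright
Distant Shores | Wright
The Old House  | Wright
Empty Rooms    | Clark 


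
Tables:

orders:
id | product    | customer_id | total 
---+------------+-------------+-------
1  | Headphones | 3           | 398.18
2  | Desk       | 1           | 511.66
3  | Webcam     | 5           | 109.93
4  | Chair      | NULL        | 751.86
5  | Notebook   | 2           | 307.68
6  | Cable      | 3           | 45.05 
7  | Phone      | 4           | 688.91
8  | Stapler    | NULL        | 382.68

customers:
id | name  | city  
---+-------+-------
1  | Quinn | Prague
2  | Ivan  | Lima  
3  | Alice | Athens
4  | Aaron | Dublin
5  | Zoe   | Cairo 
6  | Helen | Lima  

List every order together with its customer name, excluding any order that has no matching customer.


INNER JOIN keeps only orders rows whose customer_id matches an id in customers. Walk through each order:
  - order 1 (Headphones): customer_id=3 -> matches Alice
  - order 2 (Desk): customer_id=1 -> matches Quinn
  - order 3 (Webcam): customer_id=5 -> matches Zoe
  - order 4 (Chair): customer_id=NULL, no match -> dropped
  - order 5 (Notebook): customer_id=2 -> matches Ivan
  - order 6 (Cable): customer_id=3 -> matches Alice
  - order 7 (Phone): customer_id=4 -> matches Aaron
  - order 8 (Stapler): customer_id=NULL, no match -> dropped
So 2 of 8 rows are dropped.

SQL:
SELECT a.product, b.name AS customer
FROM orders a
INNER JOIN customers b ON a.customer_id = b.id

Result:
product    | customer
-----------+---------
Headphones | Alice   
Desk       | Quinn   
Webcam     | Zoe     
Notebook   | Ivan    
Cable      | Alice   
Phone      | Aaron   


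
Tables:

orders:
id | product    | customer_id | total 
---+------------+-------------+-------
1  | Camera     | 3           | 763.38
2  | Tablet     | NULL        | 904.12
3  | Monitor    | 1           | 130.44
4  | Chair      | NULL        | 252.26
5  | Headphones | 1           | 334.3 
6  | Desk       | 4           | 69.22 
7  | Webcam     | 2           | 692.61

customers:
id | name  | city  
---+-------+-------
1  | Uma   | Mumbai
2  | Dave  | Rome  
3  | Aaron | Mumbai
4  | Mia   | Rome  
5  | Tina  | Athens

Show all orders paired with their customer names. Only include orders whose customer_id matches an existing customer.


INNER JOIN keeps only orders rows whose customer_id matches an id in customers. Walk through each order:
  - order 1 (Camera): customer_id=3 -> matches Aaron
  - order 2 (Tablet): customer_id=NULL, no match -> dropped
  - order 3 (Monitor): customer_id=1 -> matches Uma
  - order 4 (Chair): customer_id=NULL, no match -> dropped
  - order 5 (Headphones): customer_id=1 -> matches Uma
  - order 6 (Desk): customer_id=4 -> matches Mia
  - order 7 (Webcam): customer_id=2 -> matches Dave
So 2 of 7 rows are dropped.

SQL:
SELECT a.product, b.name AS customer
FROM orders a
INNER JOIN customers b ON a.customer_id = b.id

Result:
product    | customer
-----------+---------
Camera     | Aaron   
Monitor    | Uma     
Headphones | Uma     
Desk       | Mia     
Webcam     | Dave    


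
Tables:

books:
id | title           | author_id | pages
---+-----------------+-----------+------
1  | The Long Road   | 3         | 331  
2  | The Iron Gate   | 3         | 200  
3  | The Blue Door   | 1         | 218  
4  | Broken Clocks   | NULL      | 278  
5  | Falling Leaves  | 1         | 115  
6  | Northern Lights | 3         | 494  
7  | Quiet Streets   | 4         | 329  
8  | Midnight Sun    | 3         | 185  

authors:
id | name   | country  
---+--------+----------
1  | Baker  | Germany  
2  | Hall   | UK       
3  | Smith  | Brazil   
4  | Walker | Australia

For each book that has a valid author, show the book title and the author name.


INNER JOIN keeps only books rows whose author_id matches an id in authors. Walk through each book:
  - book 1 (The Long Road): author_id=3 -> matches Smith
  - book 2 (The Iron Gate): author_id=3 -> matches Smith
  - book 3 (The Blue Door): author_id=1 -> matches Baker
  - book 4 (Broken Clocks): author_id=NULL, no match -> dropped
  - book 5 (Falling Leaves): author_id=1 -> matches Baker
  - book 6 (Northern Lights): author_id=3 -> matches Smith
  - book 7 (Quiet Streets): author_id=4 -> matches Walker
  - book 8 (Midnight Sun): author_id=3 -> matches Smith
So 1 of 8 rows is dropped.

SQL:
SELECT a.title, b.name AS author
FROM books a
INNER JOIN authors b ON a.author_id = b.id

Result:
title           | author
----------------+-------
The Long Road   | Smith 
The Iron Gate   | Smith 
The Blue Door   | Baker 
Falling Leaves  | Baker 
Northern Lights | Smith 
Quiet Streets   | Walker
Midnight Sun    | Smith 


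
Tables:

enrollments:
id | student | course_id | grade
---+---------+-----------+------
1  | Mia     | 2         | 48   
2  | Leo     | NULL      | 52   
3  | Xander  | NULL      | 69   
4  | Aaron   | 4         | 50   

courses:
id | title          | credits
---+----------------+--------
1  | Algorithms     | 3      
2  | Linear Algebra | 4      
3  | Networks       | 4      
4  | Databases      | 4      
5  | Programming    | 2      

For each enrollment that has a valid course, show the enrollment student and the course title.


INNER JOIN keeps only enrollments rows whose course_id matches an id in courses. Walk through each enrollment:
  - enrollment 1 (Mia): course_id=2 -> matches Linear Algebra
  - enrollment 2 (Leo): course_id=NULL, no match -> dropped
  - enrollment 3 (Xander): course_id=NULL, no match -> dropped
  - enrollment 4 (Aaron): course_id=4 -> matches Databases
So 2 of 4 rows are dropped.

SQL:
SELECT a.student, b.title AS course
FROM enrollments a
INNER JOIN courses b ON a.course_id = b.id

Result:
student | course        
--------+---------------
Mia     | Linear Algebra
Aaron   | Databases     


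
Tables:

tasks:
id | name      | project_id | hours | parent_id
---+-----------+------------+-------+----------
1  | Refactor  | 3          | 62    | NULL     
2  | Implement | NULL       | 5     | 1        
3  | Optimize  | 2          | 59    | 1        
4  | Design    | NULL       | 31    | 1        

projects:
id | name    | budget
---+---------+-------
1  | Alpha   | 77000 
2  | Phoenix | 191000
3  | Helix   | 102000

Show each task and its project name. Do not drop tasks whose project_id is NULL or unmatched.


LEFT JOIN keeps every row from tasks (the left table); where project_id has no match in projects, the project columns become NULL. Walk through each task:
  - task 1 (Refactor): project_id=3 -> matches Helix
  - task 2 (Implement): project_id=NULL, no match -> kept with NULL
  - task 3 (Optimize): project_id=2 -> matches Phoenix
  - task 4 (Design): project_id=NULL, no match -> kept with NULL
All 4 rows appear; 2 have NULL project.

SQL:
SELECT a.name, b.name AS project
FROM tasks a
LEFT JOIN projects b ON a.project_id = b.id

Result:
name      | project
----------+--------
Refactor  | Helix  
Implement | NULL   
Optimize  | Phoenix
Design    | NULL   


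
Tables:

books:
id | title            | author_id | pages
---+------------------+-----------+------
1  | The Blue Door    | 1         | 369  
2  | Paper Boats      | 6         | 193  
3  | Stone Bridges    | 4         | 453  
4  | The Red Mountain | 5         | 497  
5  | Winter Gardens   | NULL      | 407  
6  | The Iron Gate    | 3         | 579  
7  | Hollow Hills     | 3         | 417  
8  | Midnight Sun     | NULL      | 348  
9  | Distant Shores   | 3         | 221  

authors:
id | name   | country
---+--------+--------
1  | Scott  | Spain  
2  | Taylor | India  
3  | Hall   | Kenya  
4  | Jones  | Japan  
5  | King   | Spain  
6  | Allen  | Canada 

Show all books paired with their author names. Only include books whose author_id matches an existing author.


INNER JOIN keeps only books rows whose author_id matches an id in authors. Walk through each book:
  - book 1 (The Blue Door): author_id=1 -> matches Scott
  - book 2 (Paper Boats): author_id=6 -> matches Allen
  - book 3 (Stone Bridges): author_id=4 -> matches Jones
  - book 4 (The Red Mountain): author_id=5 -> matches King
  - book 5 (Winter Gardens): author_id=NULL, no match -> dropped
  - book 6 (The Iron Gate): author_id=3 -> matches Hall
  - book 7 (Hollow Hills): author_id=3 -> matches Hall
  - book 8 (Midnight Sun): author_id=NULL, no match -> dropped
  - book 9 (Distant Shores): author_id=3 -> matches Hall
So 2 of 9 rows are dropped.

SQL:
SELECT a.title, b.name AS author
FROM books a
INNER JOIN authors b ON a.author_id = b.id

Result:
title            | author
-----------------+-------
The Blue Door    | Scott 
Paper Boats      | Allen 
Stone Bridges    | Jones 
The Red Mountain | King  
The Iron Gate    | Hall  
Hollow Hills     | Hall  
Distant Shores   | Hall  


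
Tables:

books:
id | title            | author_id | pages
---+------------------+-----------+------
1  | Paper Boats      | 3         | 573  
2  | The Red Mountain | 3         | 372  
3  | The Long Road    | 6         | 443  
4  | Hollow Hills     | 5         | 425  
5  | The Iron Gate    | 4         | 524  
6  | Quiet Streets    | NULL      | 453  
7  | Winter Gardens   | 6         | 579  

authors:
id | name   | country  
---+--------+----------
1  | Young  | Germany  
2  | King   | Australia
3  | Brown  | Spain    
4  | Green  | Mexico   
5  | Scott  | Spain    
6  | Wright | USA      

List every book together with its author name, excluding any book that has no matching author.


INNER JOIN keeps only books rows whose author_id matches an id in authors. Walk through each book:
  - book 1 (Paper Boats): author_id=3 -> matches Brown
  - book 2 (The Red Mountain): author_id=3 -> matches Brown
  - book 3 (The Long Road): author_id=6 -> matches Wright
  - book 4 (Hollow Hills): author_id=5 -> matches Scott
  - book 5 (The Iron Gate): author_id=4 -> matches Green
  - book 6 (Quiet Streets): author_id=NULL, no match -> dropped
  - book 7 (Winter Gardens): author_id=6 -> matches Wright
So 1 of 7 rows is dropped.

SQL:
SELECT a.title, b.name AS author
FROM books a
INNER JOIN authors b ON a.author_id = b.id

Result:
title            | author
-----------------+-------
Paper Boats      | Brown 
The Red Mountain | Brown 
The Long Road    | Wright
Hollow Hills     | Scott 
The Iron Gate    | Green 
Winter Gardens   | Wright


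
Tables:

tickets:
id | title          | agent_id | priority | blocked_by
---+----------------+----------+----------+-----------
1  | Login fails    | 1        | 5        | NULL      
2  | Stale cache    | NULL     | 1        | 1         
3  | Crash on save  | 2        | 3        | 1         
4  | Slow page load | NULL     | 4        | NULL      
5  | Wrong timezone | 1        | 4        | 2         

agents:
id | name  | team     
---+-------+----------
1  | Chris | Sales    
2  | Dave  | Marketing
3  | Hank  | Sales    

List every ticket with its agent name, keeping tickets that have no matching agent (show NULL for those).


LEFT JOIN keeps every row from tickets (the left table); where agent_id has no match in agents, the agent columns become NULL. Walk through each ticket:
  - ticket 1 (Login fails): agent_id=1 -> matches Chris
  - ticket 2 (Stale cache): agent_id=NULL, no match -> kept with NULL
  - ticket 3 (Crash on save): agent_id=2 -> matches Dave
  - ticket 4 (Slow page load): agent_id=NULL, no match -> kept with NULL
  - ticket 5 (Wrong timezone): agent_id=1 -> matches Chris
All 5 rows appear; 2 have NULL agent.

SQL:
SELECT a.title, b.name AS agent
FROM tickets a
LEFT JOIN agents b ON a.agent_id = b.id

Result:
title          | agent
---------------+------
Login fails    | Chris
Stale cache    | NULL 
Crash on save  | Dave 
Slow page load | NULL 
Wrong timezone | Chris


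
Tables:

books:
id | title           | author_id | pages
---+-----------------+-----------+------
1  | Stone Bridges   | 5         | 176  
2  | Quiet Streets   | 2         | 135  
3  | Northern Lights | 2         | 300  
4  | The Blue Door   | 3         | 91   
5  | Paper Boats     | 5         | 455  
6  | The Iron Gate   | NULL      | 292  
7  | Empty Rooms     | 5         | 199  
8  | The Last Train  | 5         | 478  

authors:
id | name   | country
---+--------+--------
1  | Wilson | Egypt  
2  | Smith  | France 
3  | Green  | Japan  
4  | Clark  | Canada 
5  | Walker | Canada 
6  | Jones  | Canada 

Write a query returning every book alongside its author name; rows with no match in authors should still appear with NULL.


LEFT JOIN keeps every row from books (the left table); where author_id has no match in authors, the author columns become NULL. Walk through each book:
  - book 1 (Stone Bridges): author_id=5 -> matches Walker
  - book 2 (Quiet Streets): author_id=2 -> matches Smith
  - book 3 (Northern Lights): author_id=2 -> matches Smith
  - book 4 (The Blue Door): author_id=3 -> matches Green
  - book 5 (Paper Boats): author_id=5 -> matches Walker
  - book 6 (The Iron Gate): author_id=NULL, no match -> kept with NULL
  - book 7 (Empty Rooms): author_id=5 -> matches Walker
  - book 8 (The Last Train): author_id=5 -> matches Walker
All 8 rows appear; 1 has NULL author.

SQL:
SELECT a.title, b.name AS author
FROM books a
LEFT JOIN authors b ON a.author_id = b.id

Result:
title           | author
----------------+-------
Stone Bridges   | Walker
Quiet Streets   | Smith 
Northern Lights | Smith 
The Blue Door   | Green 
Paper Boats     | Walker
The Iron Gate   | NULL  
Empty Rooms     | Walker
The Last Train  | Walker


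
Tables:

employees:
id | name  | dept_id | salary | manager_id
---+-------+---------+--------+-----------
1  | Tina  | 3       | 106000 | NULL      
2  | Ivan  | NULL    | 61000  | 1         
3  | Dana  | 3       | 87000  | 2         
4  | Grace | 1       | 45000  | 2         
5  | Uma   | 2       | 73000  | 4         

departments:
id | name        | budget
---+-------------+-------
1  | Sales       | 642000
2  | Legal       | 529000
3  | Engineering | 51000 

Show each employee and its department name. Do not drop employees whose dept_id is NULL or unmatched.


LEFT JOIN keeps every row from employees (the left table); where dept_id has no match in departments, the department columns become NULL. Walk through each employee:
  - employee 1 (Tina): dept_id=3 -> matches Engineering
  - employee 2 (Ivan): dept_id=NULL, no match -> kept with NULL
  - employee 3 (Dana): dept_id=3 -> matches Engineering
  - employee 4 (Grace): dept_id=1 -> matches Sales
  - employee 5 (Uma): dept_id=2 -> matches Legal
All 5 rows appear; 1 has NULL department.

SQL:
SELECT a.name, b.name AS department
FROM employees a
LEFT JOIN departments b ON a.dept_id = b.id

Result:
name  | department 
------+------------
Tina  | Engineering
Ivan  | NULL       
Dana  | Engineering
Grace | Sales      
Uma   | Legal      


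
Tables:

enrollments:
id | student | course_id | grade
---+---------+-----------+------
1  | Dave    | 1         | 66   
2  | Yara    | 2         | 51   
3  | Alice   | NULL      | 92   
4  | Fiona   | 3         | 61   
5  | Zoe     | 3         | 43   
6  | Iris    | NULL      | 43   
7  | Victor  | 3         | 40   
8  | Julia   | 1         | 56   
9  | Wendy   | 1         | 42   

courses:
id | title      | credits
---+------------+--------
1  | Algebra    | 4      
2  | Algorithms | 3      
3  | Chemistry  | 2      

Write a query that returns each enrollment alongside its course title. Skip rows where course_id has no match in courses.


INNER JOIN keeps only enrollments rows whose course_id matches an id in courses. Walk through each enrollment:
  - enrollment 1 (Dave): course_id=1 -> matches Algebra
  - enrollment 2 (Yara): course_id=2 -> matches Algorithms
  - enrollment 3 (Alice): course_id=NULL, no match -> dropped
  - enrollment 4 (Fiona): course_id=3 -> matches Chemistry
  - enrollment 5 (Zoe): course_id=3 -> matches Chemistry
  - enrollment 6 (Iris): course_id=NULL, no match -> dropped
  - enrollment 7 (Victor): course_id=3 -> matches Chemistry
  - enrollment 8 (Julia): course_id=1 -> matches Algebra
  - enrollment 9 (Wendy): course_id=1 -> matches Algebra
So 2 of 9 rows are dropped.

SQL:
SELECT a.student, b.title AS course
FROM enrollments a
INNER JOIN courses b ON a.course_id = b.id

Result:
student | course    
--------+-----------
Dave    | Algebra   
Yara    | Algorithms
Fiona   | Chemistry 
Zoe     | Chemistry 
Victor  | Chemistry 
Julia   | Algebra   
Wendy   | Algebra   


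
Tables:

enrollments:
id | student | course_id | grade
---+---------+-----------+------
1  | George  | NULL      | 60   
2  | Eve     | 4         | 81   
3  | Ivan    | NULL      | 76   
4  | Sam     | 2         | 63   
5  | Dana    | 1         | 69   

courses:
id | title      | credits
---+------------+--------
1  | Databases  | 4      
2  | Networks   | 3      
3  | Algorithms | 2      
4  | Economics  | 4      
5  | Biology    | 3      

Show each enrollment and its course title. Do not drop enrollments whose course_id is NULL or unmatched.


LEFT JOIN keeps every row from enrollments (the left table); where course_id has no match in courses, the course columns become NULL. Walk through each enrollment:
  - enrollment 1 (George): course_id=NULL, no match -> kept with NULL
  - enrollment 2 (Eve): course_id=4 -> matches Economics
  - enrollment 3 (Ivan): course_id=NULL, no match -> kept with NULL
  - enrollment 4 (Sam): course_id=2 -> matches Networks
  - enrollment 5 (Dana): course_id=1 -> matches Databases
All 5 rows appear; 2 have NULL course.

SQL:
SELECT a.student, b.title AS course
FROM enrollments a
LEFT JOIN courses b ON a.course_id = b.id

Result:
student | course   
--------+----------
George  | NULL     
Eve     | Economics
Ivan    | NULL     
Sam     | Networks 
Dana    | Databases


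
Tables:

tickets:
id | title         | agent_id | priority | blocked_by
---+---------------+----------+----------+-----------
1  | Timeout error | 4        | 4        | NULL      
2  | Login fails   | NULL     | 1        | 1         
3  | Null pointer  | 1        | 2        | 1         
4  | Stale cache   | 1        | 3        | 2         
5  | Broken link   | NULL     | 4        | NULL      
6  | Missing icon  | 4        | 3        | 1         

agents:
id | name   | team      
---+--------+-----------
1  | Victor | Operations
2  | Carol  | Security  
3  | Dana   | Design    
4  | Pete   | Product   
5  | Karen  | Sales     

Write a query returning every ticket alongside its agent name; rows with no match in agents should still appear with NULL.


LEFT JOIN keeps every row from tickets (the left table); where agent_id has no match in agents, the agent columns become NULL. Walk through each ticket:
  - ticket 1 (Timeout error): agent_id=4 -> matches Pete
  - ticket 2 (Login fails): agent_id=NULL, no match -> kept with NULL
  - ticket 3 (Null pointer): agent_id=1 -> matches Victor
  - ticket 4 (Stale cache): agent_id=1 -> matches Victor
  - ticket 5 (Broken link): agent_id=NULL, no match -> kept with NULL
  - ticket 6 (Missing icon): agent_id=4 -> matches Pete
All 6 rows appear; 2 have NULL agent.

SQL:
SELECT a.title, b.name AS agent
FROM tickets a
LEFT JOIN agents b ON a.agent_id = b.id

Result:
title         | agent 
--------------+-------
Timeout error | Pete  
Login fails   | NULL  
Null pointer  | Victor
Stale cache   | Victor
Broken link   | NULL  
Missing icon  | Pete  
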